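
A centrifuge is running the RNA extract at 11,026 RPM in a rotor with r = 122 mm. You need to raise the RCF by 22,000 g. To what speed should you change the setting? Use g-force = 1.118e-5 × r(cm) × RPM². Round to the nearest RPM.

≈ 16819 RPM

r = 122 mm = 12.2 cm
Current RCF = 1.118 × 10⁻⁵ × 12.2 × (11026)² = 1.118 × 10⁻⁵ × 12.2 × 121,572,676 ≈ 16,582 × g
Target RCF = 16,582 + 22,000 = 38,582 × g
N² = 38,582 / (13.6396 × 10⁻⁵) = 282,867,533
N ≈ √282,867,533 ≈ 16,818.7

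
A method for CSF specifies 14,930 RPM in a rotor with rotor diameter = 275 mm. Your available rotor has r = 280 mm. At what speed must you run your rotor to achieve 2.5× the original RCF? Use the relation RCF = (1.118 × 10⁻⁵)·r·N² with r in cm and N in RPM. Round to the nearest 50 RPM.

16550 RPM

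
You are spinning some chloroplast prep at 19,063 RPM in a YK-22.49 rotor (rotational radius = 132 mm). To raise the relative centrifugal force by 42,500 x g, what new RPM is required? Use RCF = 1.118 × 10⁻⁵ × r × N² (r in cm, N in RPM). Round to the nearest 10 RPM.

N₂ ≈ 25520 RPM

r = 132 mm = 13.2 cm
Current RCF = 1.118 × 10⁻⁵ × 13.2 × (19063)² = 1.118 × 10⁻⁵ × 13.2 × 363,397,969 ≈ 53,628.8 × g
Target RCF = 53,628.8 + 42,500 = 96,128.8 × g
N² = 96,128.8 / (14.7576 × 10⁻⁵) = 651,385,049
N ≈ √651,385,049 ≈ 25,522.2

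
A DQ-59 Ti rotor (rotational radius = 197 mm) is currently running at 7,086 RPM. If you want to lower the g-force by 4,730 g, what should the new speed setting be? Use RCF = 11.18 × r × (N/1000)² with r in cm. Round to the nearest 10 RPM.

≈ 5360 RPM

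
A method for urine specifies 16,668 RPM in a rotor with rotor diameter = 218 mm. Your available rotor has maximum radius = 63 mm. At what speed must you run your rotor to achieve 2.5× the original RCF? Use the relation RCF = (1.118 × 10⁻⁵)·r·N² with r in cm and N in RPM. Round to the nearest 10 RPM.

Original rotor: r = 218 mm / 2 = 109 mm = 10.9 cm
RCF_original = 1.118 × 10⁻⁵ × 10.9 × (16668)² = 1.118 × 10⁻⁵ × 10.9 × 277,822,224 ≈ 33,856 × g
Target RCF = 2.5 × 33,856 ≈ 84,640 × g
Your rotor: r = 63 mm = 6.3 cm
84,640 = 1.118 × 10⁻⁵ × 6.3 × N²
N² = 84,640 / (7.0434 × 10⁻⁵) = 1,201,692,364
N ≈ √1,201,692,364 ≈ 34,665.4

≈ 34670 RPM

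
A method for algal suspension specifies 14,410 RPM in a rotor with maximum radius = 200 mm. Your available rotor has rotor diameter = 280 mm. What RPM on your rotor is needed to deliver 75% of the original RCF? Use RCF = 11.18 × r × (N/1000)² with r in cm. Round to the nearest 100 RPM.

14900 RPM

Original rotor: r = 200 mm = 20.0 cm
RCF_original = 11.18 × 20 × (14.41)² = 11.18 × 20 × 207.6481 ≈ 46,430.1 × g
Target RCF = 0.75 × 46,430.1 ≈ 34,822.6 × g
Your rotor: r = 280 mm / 2 = 140 mm = 14 cm
34,822.6 = 11.18 × 14 × (N/1000)²
(N/1000)² = 34,822.6 / 156.52 = 222.4802
N = 1000 × √222.4802 ≈ 14,915.8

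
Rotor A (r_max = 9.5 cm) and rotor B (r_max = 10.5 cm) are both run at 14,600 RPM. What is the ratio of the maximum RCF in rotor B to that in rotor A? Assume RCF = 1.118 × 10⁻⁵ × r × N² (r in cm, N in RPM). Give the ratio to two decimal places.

1.11

At fixed N, RCF ∝ r, so RCF_B/RCF_A = r_B/r_A = 10.5 / 9.5 = 1.1053.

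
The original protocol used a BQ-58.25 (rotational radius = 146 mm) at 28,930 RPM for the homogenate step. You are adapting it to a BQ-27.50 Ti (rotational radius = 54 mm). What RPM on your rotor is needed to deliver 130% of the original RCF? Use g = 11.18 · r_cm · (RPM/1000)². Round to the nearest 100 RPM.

Original rotor: r = 146 mm = 14.6 cm
RCF_original = 11.18 × 14.6 × (28.93)² = 11.18 × 14.6 × 836.9449 ≈ 136,612.8 × g
Target RCF = 1.3 × 136,612.8 ≈ 177,596.6 × g
Your rotor: r = 54 mm = 5.4 cm
177,596.6 = 11.18 × 5.4 × (N/1000)²
(N/1000)² = 177,596.6 / 60.372 = 2941.705
N = 1000 × √2941.705 ≈ 54,237.5

54200 RPM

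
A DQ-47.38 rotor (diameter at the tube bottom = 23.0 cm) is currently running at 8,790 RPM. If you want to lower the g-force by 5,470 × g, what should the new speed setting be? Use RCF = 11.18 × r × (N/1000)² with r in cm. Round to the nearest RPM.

r = 23.0 / 2 = 11.5 cm
Current RCF = 11.18 × 11.5 × (8.79)² = 11.18 × 11.5 × 77.2641 ≈ 9,933.8 × g
Target RCF = 9,933.8 − 5,470 = 4,463.8 × g
(N/1000)² = 4,463.8 / 128.57 = 34.71883
N = 1000 × √34.71883 ≈ 5,892.3

≈ 5892 RPM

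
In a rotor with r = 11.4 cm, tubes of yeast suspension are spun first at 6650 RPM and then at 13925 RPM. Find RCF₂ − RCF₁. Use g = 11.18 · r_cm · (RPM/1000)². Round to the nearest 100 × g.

≈ 19100 ×g

RCF₁ = 11.18 × 11.4 × (6.65)² = 11.18 × 11.4 × 44.2225 ≈ 5,636.2 × g
RCF₂ = 11.18 × 11.4 × (13.925)² = 11.18 × 11.4 × 193.905625 ≈ 24,713.7 × g
Increase = 24,713.7 − 5,636.2 = 19,077.5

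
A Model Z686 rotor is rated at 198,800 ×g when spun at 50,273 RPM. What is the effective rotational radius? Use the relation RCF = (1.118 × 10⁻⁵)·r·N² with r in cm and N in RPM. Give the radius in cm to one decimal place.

7.0 cm

RCF = 1.118 × 10⁻⁵ × r × N²
198800 = 1.118 × 10⁻⁵ × r × (50273)²
r = 198800 / (1.118 × 10⁻⁵ × 2,527,374,529) = 198800 / 28256.05 ≈ 7.036 cm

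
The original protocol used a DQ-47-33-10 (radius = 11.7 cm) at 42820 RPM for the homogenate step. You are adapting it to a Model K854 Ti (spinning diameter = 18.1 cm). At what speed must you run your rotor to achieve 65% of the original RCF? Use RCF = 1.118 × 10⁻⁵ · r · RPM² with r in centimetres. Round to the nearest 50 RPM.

≈ 39250 RPM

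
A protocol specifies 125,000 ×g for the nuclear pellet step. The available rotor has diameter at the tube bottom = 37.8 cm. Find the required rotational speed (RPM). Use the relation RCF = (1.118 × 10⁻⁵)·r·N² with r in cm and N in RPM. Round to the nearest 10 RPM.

N ≈ 24320 RPM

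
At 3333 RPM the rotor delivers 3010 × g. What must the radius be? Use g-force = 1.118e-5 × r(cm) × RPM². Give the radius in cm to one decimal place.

24.2 cm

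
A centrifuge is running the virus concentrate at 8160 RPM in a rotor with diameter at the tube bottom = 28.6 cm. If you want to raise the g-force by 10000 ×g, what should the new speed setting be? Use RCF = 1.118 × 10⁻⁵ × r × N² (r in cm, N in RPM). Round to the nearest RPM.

r = 28.6 / 2 = 14.3 cm
Current RCF = 1.118 × 10⁻⁵ × 14.3 × (8160)² = 1.118 × 10⁻⁵ × 14.3 × 66,585,600 ≈ 10,645.3 × g
Target RCF = 10,645.3 + 10,000 = 20,645.3 × g
N² = 20,645.3 / (15.9874 × 10⁻⁵) = 129,134,819
N ≈ √129,134,819 ≈ 11,363.8

N₂ ≈ 11364 RPM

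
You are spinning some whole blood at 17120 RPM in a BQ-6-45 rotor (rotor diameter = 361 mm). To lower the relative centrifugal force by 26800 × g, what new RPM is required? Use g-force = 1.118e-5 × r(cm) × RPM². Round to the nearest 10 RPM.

N₂ ≈ 12660 RPM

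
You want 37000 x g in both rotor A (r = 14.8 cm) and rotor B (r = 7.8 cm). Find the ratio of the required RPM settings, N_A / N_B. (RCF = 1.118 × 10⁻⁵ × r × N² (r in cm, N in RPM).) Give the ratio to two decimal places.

At fixed RCF, N ∝ 1/√r, so N_A/N_B = √(r_B/r_A) = √(7.8/14.8) = √0.527027 = 0.7260.

0.73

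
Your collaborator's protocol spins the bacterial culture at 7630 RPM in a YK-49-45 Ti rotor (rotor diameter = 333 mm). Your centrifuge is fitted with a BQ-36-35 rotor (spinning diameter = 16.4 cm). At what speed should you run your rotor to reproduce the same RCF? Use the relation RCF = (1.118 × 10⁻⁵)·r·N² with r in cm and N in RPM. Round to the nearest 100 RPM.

≈ 10900 RPM

Original rotor: r = 333 mm / 2 = 166.5 mm = 16.65 cm
RCF = 1.118 × 10⁻⁵ × r × N²
RCF_original = 1.118 × 10⁻⁵ × 16.65 × (7630)² = 1.118 × 10⁻⁵ × 16.65 × 58,216,900 ≈ 10,836.9 × g
Your rotor: r = 16.4 / 2 = 8.2 cm
10,836.9 = 1.118 × 10⁻⁵ × 8.2 × N²
N² = 10,836.9 / (9.1676 × 10⁻⁵) = 118,208,691
N ≈ √118,208,691 ≈ 10,872.4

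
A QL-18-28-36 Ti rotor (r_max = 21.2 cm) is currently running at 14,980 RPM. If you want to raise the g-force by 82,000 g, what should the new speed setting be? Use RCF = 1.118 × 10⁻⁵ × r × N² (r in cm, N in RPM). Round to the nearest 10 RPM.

N₂ ≈ 23880 RPM

Current RCF = 1.118 × 10⁻⁵ × 21.2 × (14980)² = 1.118 × 10⁻⁵ × 21.2 × 224,400,400 ≈ 53,186.5 × g
Target RCF = 53,186.5 + 82,000 = 135,186.5 × g
N² = 135,186.5 / (23.7016 × 10⁻⁵) = 570,368,667
N ≈ √570,368,667 ≈ 23,882.4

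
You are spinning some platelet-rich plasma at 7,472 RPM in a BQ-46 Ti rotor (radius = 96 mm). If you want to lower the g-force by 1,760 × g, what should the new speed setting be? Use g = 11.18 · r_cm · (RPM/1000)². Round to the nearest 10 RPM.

6280 RPM

r = 96 mm = 9.6 cm
Current RCF = 11.18 × 9.6 × (7.472)² = 11.18 × 9.6 × 55.830784 ≈ 5,992.2 × g
Target RCF = 5,992.2 − 1,760 = 4,232.2 × g
(N/1000)² = 4,232.2 / 107.328 = 39.43239
N = 1000 × √39.43239 ≈ 6,279.5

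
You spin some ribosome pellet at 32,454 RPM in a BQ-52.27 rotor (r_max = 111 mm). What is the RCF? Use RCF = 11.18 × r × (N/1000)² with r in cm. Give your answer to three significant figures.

RCF ≈ 131000 g

r = 111 mm = 11.1 cm
RCF = 11.18 × 11.1 × (32.454)² = 11.18 × 11.1 × 1,053.262116 ≈ 130,707.7 × g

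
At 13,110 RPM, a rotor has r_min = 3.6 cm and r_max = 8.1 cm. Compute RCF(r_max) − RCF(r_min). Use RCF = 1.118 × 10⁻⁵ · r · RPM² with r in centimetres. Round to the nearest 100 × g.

≈ 8600 x g

ΔRCF = 1.118 × 10⁻⁵ × (r_max − r_min) × N² = 1.118 × 10⁻⁵ × 4.5 × 171,872,100 ≈ 8,646.9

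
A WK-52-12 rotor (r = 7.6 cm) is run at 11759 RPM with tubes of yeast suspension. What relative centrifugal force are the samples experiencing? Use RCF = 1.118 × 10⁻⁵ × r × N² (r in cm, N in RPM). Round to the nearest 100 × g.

11700 ×g

RCF = 1.118 × 10⁻⁵ × r × N²
RCF = 1.118 × 10⁻⁵ × 7.6 × (11759)² = 1.118 × 10⁻⁵ × 7.6 × 138,274,081 ≈ 11,748.9 × g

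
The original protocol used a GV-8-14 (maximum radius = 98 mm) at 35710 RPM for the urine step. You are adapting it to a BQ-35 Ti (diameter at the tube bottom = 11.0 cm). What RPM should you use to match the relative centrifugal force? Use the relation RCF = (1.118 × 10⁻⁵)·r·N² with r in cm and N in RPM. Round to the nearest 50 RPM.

47650 RPM

Original rotor: r = 98 mm = 9.8 cm
RCF = 1.118 × 10⁻⁵ × r × N²
RCF_original = 1.118 × 10⁻⁵ × 9.8 × (35710)² = 1.118 × 10⁻⁵ × 9.8 × 1,275,204,100 ≈ 139,716.5 × g
Your rotor: r = 11.0 / 2 = 5.5 cm
139,716.5 = 1.118 × 10⁻⁵ × 5.5 × N²
N² = 139,716.5 / (6.149 × 10⁻⁵) = 2,272,182,469
N ≈ √2,272,182,469 ≈ 47,667.4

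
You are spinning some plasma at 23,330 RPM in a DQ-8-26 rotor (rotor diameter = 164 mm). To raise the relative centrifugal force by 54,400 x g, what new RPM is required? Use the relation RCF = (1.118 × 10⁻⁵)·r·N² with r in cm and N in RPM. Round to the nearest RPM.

≈ 33730 RPM

r = 164 mm / 2 = 82 mm = 8.2 cm
Current RCF = 1.118 × 10⁻⁵ × 8.2 × (23330)² = 1.118 × 10⁻⁵ × 8.2 × 544,288,900 ≈ 49,898.2 × g
Target RCF = 49,898.2 + 54,400 = 104,298.2 × g
N² = 104,298.2 / (9.1676 × 10⁻⁵) = 1,137,682,709
N ≈ √1,137,682,709 ≈ 33,729.6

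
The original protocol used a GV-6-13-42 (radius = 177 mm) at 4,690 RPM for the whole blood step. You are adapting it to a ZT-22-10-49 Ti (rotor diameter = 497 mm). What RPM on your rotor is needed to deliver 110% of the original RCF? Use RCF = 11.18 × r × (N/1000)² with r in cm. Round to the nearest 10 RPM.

Original rotor: r = 177 mm = 17.7 cm
RCF = 11.18 × r × (N/1000)²
RCF_original = 11.18 × 17.7 × (4.69)² = 11.18 × 17.7 × 21.9961 ≈ 4,352.7 × g
Target RCF = 1.1 × 4,352.7 ≈ 4,788 × g
Your rotor: r = 497 mm / 2 = 248.5 mm = 24.85 cm
4,788 = 11.18 × 24.85 × (N/1000)²
(N/1000)² = 4,788 / 277.823 = 17.23399
N = 1000 × √17.23399 ≈ 4,151.4

4150 RPM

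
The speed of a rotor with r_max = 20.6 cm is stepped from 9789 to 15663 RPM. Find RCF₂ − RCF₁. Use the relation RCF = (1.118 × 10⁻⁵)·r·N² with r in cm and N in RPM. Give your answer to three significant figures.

RCF₁ = 1.118 × 10⁻⁵ × 20.6 × (9789)² = 1.118 × 10⁻⁵ × 20.6 × 95,824,521 ≈ 22,069.2 × g
RCF₂ = 1.118 × 10⁻⁵ × 20.6 × (15663)² = 1.118 × 10⁻⁵ × 20.6 × 245,329,569 ≈ 56,501.4 × g
Increase = 56,501.4 − 22,069.2 = 34,432.2

34400 x g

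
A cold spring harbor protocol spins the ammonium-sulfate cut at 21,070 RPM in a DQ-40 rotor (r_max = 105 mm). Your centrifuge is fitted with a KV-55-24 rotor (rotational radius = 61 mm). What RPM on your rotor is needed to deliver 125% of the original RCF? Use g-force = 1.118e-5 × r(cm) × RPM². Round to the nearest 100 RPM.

Original rotor: r = 105 mm = 10.5 cm
RCF_original = 1.118 × 10⁻⁵ × 10.5 × (21070)² = 1.118 × 10⁻⁵ × 10.5 × 443,944,900 ≈ 52,114.7 × g
Target RCF = 1.25 × 52,114.7 ≈ 65,143.4 × g
Your rotor: r = 61 mm = 6.1 cm
65,143.4 = 1.118 × 10⁻⁵ × 6.1 × N²
N² = 65,143.4 / (6.8198 × 10⁻⁵) = 955,209,830
N ≈ √955,209,830 ≈ 30,906.5

30900 RPM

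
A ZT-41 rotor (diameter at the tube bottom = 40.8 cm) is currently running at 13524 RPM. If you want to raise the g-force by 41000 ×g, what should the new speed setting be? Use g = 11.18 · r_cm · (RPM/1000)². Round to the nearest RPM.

≈ 19044 RPM

r = 40.8 / 2 = 20.4 cm
Current RCF = 11.18 × 20.4 × (13.524)² = 11.18 × 20.4 × 182.898576 ≈ 41,714 × g
Target RCF = 41,714 + 41,000 = 82,714 × g
(N/1000)² = 82,714 / 228.072 = 362.6662
N = 1000 × √362.6662 ≈ 19,043.8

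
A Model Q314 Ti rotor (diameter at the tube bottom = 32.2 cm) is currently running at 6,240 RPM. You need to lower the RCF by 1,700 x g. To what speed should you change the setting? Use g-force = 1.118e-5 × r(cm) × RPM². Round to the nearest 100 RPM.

r = 32.2 / 2 = 16.1 cm
Current RCF = 1.118 × 10⁻⁵ × 16.1 × (6240)² = 1.118 × 10⁻⁵ × 16.1 × 38,937,600 ≈ 7,008.7 × g
Target RCF = 7,008.7 − 1,700 = 5,308.7 × g
N² = 5,308.7 / (17.9998 × 10⁻⁵) = 29,493,105
N ≈ √29,493,105 ≈ 5,430.8

≈ 5400 RPM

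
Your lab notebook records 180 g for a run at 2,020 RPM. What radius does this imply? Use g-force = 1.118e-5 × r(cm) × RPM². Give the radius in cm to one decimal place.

RCF = 1.118 × 10⁻⁵ × r × N²
180 = 1.118 × 10⁻⁵ × r × (2020)²
r = 180 / (1.118 × 10⁻⁵ × 4,080,400) = 180 / 45.61887 ≈ 3.946 cm

r ≈ 3.9 cm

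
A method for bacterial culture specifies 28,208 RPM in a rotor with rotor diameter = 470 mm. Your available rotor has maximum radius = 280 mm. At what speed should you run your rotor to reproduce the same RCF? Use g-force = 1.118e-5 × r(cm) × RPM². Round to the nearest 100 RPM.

Original rotor: r = 470 mm / 2 = 235 mm = 23.5 cm
RCF_original = 1.118 × 10⁻⁵ × 23.5 × (28208)² = 1.118 × 10⁻⁵ × 23.5 × 795,691,264 ≈ 209,052 × g
Your rotor: r = 280 mm = 28.0 cm
209,052 = 1.118 × 10⁻⁵ × 28 × N²
N² = 209,052 / (31.304 × 10⁻⁵) = 667,812,420
N ≈ √667,812,420 ≈ 25,842.1

≈ 25800 RPM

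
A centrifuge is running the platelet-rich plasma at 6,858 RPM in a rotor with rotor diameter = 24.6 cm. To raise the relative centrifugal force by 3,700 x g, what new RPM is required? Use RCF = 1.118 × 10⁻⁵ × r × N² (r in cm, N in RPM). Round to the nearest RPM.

≈ 8599 RPM

r = 24.6 / 2 = 12.3 cm
Current RCF = 1.118 × 10⁻⁵ × 12.3 × (6858)² = 1.118 × 10⁻⁵ × 12.3 × 47,032,164 ≈ 6,467.6 × g
Target RCF = 6,467.6 + 3,700 = 10,167.6 × g
N² = 10,167.6 / (13.7514 × 10⁻⁵) = 73,938,654
N ≈ √73,938,654 ≈ 8,598.8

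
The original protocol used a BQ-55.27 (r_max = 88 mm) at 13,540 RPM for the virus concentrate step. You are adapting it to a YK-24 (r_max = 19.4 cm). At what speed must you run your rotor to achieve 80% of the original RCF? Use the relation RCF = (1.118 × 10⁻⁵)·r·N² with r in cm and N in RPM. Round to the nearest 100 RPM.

8200 RPM

Original rotor: r = 88 mm = 8.8 cm
RCF = 1.118 × 10⁻⁵ × r × N²
RCF_original = 1.118 × 10⁻⁵ × 8.8 × (13540)² = 1.118 × 10⁻⁵ × 8.8 × 183,331,600 ≈ 18,036.9 × g
Target RCF = 0.8 × 18,036.9 ≈ 14,429.5 × g
14,429.5 = 1.118 × 10⁻⁵ × 19.4 × N²
N² = 14,429.5 / (21.6892 × 10⁻⁵) = 66,528,503
N ≈ √66,528,503 ≈ 8,156.5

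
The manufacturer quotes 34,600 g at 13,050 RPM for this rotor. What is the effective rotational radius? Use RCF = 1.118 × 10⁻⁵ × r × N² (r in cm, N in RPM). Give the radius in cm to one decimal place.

18.2 cm

34600 = 1.118 × 10⁻⁵ × r × (13050)²
r = 34600 / (1.118 × 10⁻⁵ × 170,302,500) = 34600 / 1903.982 ≈ 18.172 cm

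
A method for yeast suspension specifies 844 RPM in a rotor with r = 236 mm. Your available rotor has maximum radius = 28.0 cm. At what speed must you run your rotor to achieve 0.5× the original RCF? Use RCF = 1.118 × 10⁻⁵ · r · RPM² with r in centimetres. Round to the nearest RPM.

Original rotor: r = 236 mm = 23.6 cm
RCF_original = 1.118 × 10⁻⁵ × 23.6 × (844)² = 1.118 × 10⁻⁵ × 23.6 × 712,336 ≈ 187.9 × g
Target RCF = 0.5 × 187.9 ≈ 94 × g
94 = 1.118 × 10⁻⁵ × 28 × N²
N² = 94 / (31.304 × 10⁻⁵) = 300,281
N ≈ √300,281 ≈ 548.0

548 RPM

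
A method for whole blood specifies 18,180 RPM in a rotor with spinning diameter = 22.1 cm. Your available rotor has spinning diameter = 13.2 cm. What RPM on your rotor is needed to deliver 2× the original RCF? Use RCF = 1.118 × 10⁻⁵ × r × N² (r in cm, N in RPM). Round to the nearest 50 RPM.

Original rotor: r = 22.1 / 2 = 11.05 cm
RCF_original = 1.118 × 10⁻⁵ × 11.05 × (18180)² = 1.118 × 10⁻⁵ × 11.05 × 330,512,400 ≈ 40,831.2 × g
Target RCF = 2 × 40,831.2 ≈ 81,662.4 × g
Your rotor: r = 13.2 / 2 = 6.6 cm
81,662.4 = 1.118 × 10⁻⁵ × 6.6 × N²
N² = 81,662.4 / (7.3788 × 10⁻⁵) = 1,106,716,539
N ≈ √1,106,716,539 ≈ 33,267.3

33250 RPM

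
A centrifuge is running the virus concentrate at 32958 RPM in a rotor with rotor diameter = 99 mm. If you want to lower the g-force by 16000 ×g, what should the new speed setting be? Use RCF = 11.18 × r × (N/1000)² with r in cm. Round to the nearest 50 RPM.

N₂ ≈ 28250 RPM

r = 99 mm / 2 = 49.5 mm = 4.95 cm
Current RCF = 11.18 × 4.95 × (32.958)² = 11.18 × 4.95 × 1,086.229764 ≈ 60,113 × g
Target RCF = 60,113 − 16,000 = 44,113 × g
(N/1000)² = 44,113 / 55.341 = 797.1124
N = 1000 × √797.1124 ≈ 28,233.2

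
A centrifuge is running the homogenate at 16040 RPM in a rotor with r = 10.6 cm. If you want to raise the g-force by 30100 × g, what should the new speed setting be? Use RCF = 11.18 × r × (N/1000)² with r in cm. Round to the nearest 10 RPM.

Current RCF = 11.18 × 10.6 × (16.04)² = 11.18 × 10.6 × 257.2816 ≈ 30,489.9 × g
Target RCF = 30,489.9 + 30,100 = 60,589.9 × g
(N/1000)² = 60,589.9 / 118.508 = 511.2727
N = 1000 × √511.2727 ≈ 22,611.3

22610 RPM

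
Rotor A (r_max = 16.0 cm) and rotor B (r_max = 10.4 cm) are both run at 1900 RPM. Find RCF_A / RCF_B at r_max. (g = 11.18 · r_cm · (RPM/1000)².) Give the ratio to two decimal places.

At fixed N, RCF ∝ r, so RCF_A/RCF_B = r_A/r_B = 16.0 / 10.4 = 1.5385.

1.54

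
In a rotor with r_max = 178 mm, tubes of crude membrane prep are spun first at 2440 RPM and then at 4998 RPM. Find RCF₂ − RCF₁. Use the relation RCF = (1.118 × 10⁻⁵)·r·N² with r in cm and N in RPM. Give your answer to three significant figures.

3790 × g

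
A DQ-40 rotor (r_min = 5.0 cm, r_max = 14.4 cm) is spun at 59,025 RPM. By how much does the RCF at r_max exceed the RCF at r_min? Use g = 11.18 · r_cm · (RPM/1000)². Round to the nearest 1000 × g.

RCF_max = 11.18 × 14.4 × (59.025)² = 11.18 × 14.4 × 3,483.950625 ≈ 560,888.2 × g
RCF_min = 11.18 × 5 × (59.025)² = 11.18 × 5 × 3,483.950625 ≈ 194,752.8 × g
ΔRCF = 560,888.2 − 194,752.8 = 366,135.4

≈ 366000 × g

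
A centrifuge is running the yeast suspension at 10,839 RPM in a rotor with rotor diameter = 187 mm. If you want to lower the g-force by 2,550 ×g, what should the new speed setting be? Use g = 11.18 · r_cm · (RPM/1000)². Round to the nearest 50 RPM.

9650 RPM

r = 187 mm / 2 = 93.5 mm = 9.35 cm
Current RCF = 11.18 × 9.35 × (10.839)² = 11.18 × 9.35 × 117.483921 ≈ 12,280.9 × g
Target RCF = 12,280.9 − 2,550 = 9,730.9 × g
(N/1000)² = 9,730.9 / 104.533 = 93.08926
N = 1000 × √93.08926 ≈ 9,648.3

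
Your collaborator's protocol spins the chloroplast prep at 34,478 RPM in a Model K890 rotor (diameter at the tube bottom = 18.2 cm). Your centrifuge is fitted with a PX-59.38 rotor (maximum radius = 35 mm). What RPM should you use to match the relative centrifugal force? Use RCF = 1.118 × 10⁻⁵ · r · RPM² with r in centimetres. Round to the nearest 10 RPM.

Original rotor: r = 18.2 / 2 = 9.1 cm
RCF_original = 1.118 × 10⁻⁵ × 9.1 × (34478)² = 1.118 × 10⁻⁵ × 9.1 × 1,188,732,484 ≈ 120,939.3 × g
Your rotor: r = 35 mm = 3.5 cm
120,939.3 = 1.118 × 10⁻⁵ × 3.5 × N²
N² = 120,939.3 / (3.913 × 10⁻⁵) = 3,090,705,341
N ≈ √3,090,705,341 ≈ 55,594.1

55590 RPM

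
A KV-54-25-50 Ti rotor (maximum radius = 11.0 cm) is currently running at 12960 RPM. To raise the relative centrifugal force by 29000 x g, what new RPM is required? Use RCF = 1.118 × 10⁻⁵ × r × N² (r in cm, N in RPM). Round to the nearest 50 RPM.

Current RCF = 1.118 × 10⁻⁵ × 11 × (12960)² = 1.118 × 10⁻⁵ × 11 × 167,961,600 ≈ 20,655.9 × g
Target RCF = 20,655.9 + 29,000 = 49,655.9 × g
N² = 49,655.9 / (12.298 × 10⁻⁵) = 403,772,158
N ≈ √403,772,158 ≈ 20,094.1

N₂ ≈ 20100 RPM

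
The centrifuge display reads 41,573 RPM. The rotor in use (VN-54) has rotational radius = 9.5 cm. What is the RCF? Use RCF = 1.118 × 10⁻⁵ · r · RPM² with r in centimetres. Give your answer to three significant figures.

RCF = 1.118 × 10⁻⁵ × r × N²
RCF = 1.118 × 10⁻⁵ × 9.5 × (41573)² = 1.118 × 10⁻⁵ × 9.5 × 1,728,314,329 ≈ 183,564.3 × g

RCF ≈ 184000 x g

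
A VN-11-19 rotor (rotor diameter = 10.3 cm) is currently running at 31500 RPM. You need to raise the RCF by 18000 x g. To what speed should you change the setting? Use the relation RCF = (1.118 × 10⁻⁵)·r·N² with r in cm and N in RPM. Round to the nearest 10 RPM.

N₂ ≈ 36120 RPM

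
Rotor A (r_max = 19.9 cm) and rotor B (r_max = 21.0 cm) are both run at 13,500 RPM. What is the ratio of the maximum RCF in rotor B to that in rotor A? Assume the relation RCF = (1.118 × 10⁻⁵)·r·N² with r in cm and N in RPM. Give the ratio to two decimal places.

1.06

At fixed N, RCF ∝ r, so RCF_B/RCF_A = r_B/r_A = 21.0 / 19.9 = 1.0553.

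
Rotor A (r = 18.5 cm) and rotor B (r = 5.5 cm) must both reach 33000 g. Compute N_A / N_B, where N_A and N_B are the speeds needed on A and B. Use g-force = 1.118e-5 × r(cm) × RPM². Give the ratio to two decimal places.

At fixed RCF, N ∝ 1/√r, so N_A/N_B = √(r_B/r_A) = √(5.5/18.5) = √0.297297 = 0.5452.

0.55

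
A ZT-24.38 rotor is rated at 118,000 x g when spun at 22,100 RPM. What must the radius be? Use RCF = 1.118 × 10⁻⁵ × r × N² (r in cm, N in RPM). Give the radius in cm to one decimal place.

≈ 21.6 cm

118000 = 1.118 × 10⁻⁵ × r × (22100)²
r = 118000 / (1.118 × 10⁻⁵ × 488,410,000) = 118000 / 5460.424 ≈ 21.610 cm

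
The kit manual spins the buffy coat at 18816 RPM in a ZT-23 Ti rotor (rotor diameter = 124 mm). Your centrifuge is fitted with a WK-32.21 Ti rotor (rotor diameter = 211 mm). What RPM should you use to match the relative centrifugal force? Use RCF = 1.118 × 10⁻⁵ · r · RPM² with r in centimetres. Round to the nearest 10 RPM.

14420 RPM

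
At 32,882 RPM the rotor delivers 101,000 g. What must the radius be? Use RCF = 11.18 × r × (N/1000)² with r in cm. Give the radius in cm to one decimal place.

8.4 cm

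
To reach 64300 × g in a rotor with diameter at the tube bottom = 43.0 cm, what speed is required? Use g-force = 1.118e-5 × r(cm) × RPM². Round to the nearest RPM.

r = 43.0 / 2 = 21.5 cm
64,300 = 1.118 × 10⁻⁵ × 21.5 × N²
N² = 64,300 / (24.037 × 10⁻⁵) = 267,504,264
N ≈ √267,504,264 ≈ 16,355.6

≈ 16356 RPM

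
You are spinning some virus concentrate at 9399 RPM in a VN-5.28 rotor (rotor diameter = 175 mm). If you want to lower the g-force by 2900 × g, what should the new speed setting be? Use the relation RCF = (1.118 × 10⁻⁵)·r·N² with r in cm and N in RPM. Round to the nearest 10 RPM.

r = 175 mm / 2 = 87.5 mm = 8.75 cm
Current RCF = 1.118 × 10⁻⁵ × 8.75 × (9399)² = 1.118 × 10⁻⁵ × 8.75 × 88,341,201 ≈ 8,642 × g
Target RCF = 8,642 − 2,900 = 5,742 × g
N² = 5,742 / (9.7825 × 10⁻⁵) = 58,696,652
N ≈ √58,696,652 ≈ 7,661.4

7660 RPM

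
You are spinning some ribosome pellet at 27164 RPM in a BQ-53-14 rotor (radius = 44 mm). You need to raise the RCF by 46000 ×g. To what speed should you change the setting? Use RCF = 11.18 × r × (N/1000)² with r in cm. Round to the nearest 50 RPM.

≈ 40900 RPM

r = 44 mm = 4.4 cm
Current RCF = 11.18 × 4.4 × (27.164)² = 11.18 × 4.4 × 737.882896 ≈ 36,297.9 × g
Target RCF = 36,297.9 + 46,000 = 82,297.9 × g
(N/1000)² = 82,297.9 / 49.192 = 1672.994
N = 1000 × √1672.994 ≈ 40,902.2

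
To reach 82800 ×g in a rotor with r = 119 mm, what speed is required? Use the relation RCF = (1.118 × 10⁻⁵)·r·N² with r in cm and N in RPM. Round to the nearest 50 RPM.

r = 119 mm = 11.9 cm
RCF = 1.118 × 10⁻⁵ × r × N²
82,800 = 1.118 × 10⁻⁵ × 11.9 × N²
N² = 82,800 / (13.3042 × 10⁻⁵) = 622,359,856
N ≈ √622,359,856 ≈ 24,947.1

≈ 24950 RPM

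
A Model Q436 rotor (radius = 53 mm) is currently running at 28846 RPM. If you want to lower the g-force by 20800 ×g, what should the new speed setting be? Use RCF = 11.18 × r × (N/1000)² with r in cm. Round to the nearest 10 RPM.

r = 53 mm = 5.3 cm
Current RCF = 11.18 × 5.3 × (28.846)² = 11.18 × 5.3 × 832.091716 ≈ 49,304.8 × g
Target RCF = 49,304.8 − 20,800 = 28,504.8 × g
(N/1000)² = 28,504.8 / 59.254 = 481.0612
N = 1000 × √481.0612 ≈ 21,933.1

21930 RPM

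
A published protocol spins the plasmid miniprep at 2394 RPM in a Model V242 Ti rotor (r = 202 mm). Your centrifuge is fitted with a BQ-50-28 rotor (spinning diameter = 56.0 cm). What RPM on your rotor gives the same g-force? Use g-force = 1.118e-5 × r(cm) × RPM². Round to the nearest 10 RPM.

2030 RPM

Original rotor: r = 202 mm = 20.2 cm
RCF = 1.118 × 10⁻⁵ × r × N²
RCF_original = 1.118 × 10⁻⁵ × 20.2 × (2394)² = 1.118 × 10⁻⁵ × 20.2 × 5,731,236 ≈ 1,294.3 × g
Your rotor: r = 56.0 / 2 = 28 cm
1,294.3 = 1.118 × 10⁻⁵ × 28 × N²
N² = 1,294.3 / (31.304 × 10⁻⁵) = 4,134,615
N ≈ √4,134,615 ≈ 2,033.4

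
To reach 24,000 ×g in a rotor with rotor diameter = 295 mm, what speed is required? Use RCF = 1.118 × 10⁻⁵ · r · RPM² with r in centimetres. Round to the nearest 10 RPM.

r = 295 mm / 2 = 147.5 mm = 14.75 cm
RCF = 1.118 × 10⁻⁵ × r × N²
24,000 = 1.118 × 10⁻⁵ × 14.75 × N²
N² = 24,000 / (16.4905 × 10⁻⁵) = 145,538,340
N ≈ √145,538,340 ≈ 12,063.9

≈ 12060 RPM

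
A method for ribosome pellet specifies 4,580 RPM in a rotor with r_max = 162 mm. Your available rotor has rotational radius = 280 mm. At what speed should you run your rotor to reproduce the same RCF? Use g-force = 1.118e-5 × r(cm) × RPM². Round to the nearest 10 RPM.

≈ 3480 RPM

Original rotor: r = 162 mm = 16.2 cm
RCF = 1.118 × 10⁻⁵ × r × N²
RCF_original = 1.118 × 10⁻⁵ × 16.2 × (4580)² = 1.118 × 10⁻⁵ × 16.2 × 20,976,400 ≈ 3,799.2 × g
Your rotor: r = 280 mm = 28.0 cm
3,799.2 = 1.118 × 10⁻⁵ × 28 × N²
N² = 3,799.2 / (31.304 × 10⁻⁵) = 12,136,468
N ≈ √12,136,468 ≈ 3,483.7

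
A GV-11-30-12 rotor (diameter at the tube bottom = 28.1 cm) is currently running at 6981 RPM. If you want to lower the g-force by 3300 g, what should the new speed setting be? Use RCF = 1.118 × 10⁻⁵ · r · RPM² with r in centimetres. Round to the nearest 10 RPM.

r = 28.1 / 2 = 14.05 cm
Current RCF = 1.118 × 10⁻⁵ × 14.05 × (6981)² = 1.118 × 10⁻⁵ × 14.05 × 48,734,361 ≈ 7,655.1 × g
Target RCF = 7,655.1 − 3,300 = 4,355.1 × g
N² = 4,355.1 / (15.7079 × 10⁻⁵) = 27,725,539
N ≈ √27,725,539 ≈ 5,265.5

≈ 5270 RPM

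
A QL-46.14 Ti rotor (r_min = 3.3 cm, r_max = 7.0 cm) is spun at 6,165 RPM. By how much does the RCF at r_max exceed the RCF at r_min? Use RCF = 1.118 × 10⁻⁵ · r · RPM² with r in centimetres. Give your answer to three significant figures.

RCF_max = 1.118 × 10⁻⁵ × 7 × (6165)² = 1.118 × 10⁻⁵ × 7 × 38,007,225 ≈ 2,974.4 × g
RCF_min = 1.118 × 10⁻⁵ × 3.3 × (6165)² = 1.118 × 10⁻⁵ × 3.3 × 38,007,225 ≈ 1,402.2 × g
ΔRCF = 2,974.4 − 1,402.2 = 1,572.2

1570 ×g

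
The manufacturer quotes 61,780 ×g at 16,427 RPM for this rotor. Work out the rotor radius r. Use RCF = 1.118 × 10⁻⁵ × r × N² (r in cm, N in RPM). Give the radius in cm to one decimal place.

20.5 cm

61780 = 1.118 × 10⁻⁵ × r × (16427)²
r = 61780 / (1.118 × 10⁻⁵ × 269,846,329) = 61780 / 3016.882 ≈ 20.478 cm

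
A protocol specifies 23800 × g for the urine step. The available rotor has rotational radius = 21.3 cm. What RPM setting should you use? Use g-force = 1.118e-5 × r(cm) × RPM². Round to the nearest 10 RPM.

≈ 10000 RPM

23,800 = 1.118 × 10⁻⁵ × 21.3 × N²
N² = 23,800 / (23.8134 × 10⁻⁵) = 99,943,729
N ≈ √99,943,729 ≈ 9,997.2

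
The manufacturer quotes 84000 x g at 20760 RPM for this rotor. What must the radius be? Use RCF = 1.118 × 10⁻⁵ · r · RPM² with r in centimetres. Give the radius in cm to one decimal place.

≈ 17.4 cm

84000 = 1.118 × 10⁻⁵ × r × (20760)²
r = 84000 / (1.118 × 10⁻⁵ × 430,977,600) = 84000 / 4818.33 ≈ 17.433 cm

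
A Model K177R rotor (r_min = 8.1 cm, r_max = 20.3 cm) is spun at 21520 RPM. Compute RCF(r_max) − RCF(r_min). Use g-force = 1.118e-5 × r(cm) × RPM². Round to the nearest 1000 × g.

ΔRCF = 1.118 × 10⁻⁵ × (r_max − r_min) × N² = 1.118 × 10⁻⁵ × 12.2 × 463,110,400 ≈ 63,166.4

ΔRCF ≈ 63000 g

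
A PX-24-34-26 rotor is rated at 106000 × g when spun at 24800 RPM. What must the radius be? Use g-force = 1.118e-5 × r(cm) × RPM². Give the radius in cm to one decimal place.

≈ 15.4 cm

106000 = 1.118 × 10⁻⁵ × r × (24800)²
r = 106000 / (1.118 × 10⁻⁵ × 615,040,000) = 106000 / 6876.147 ≈ 15.416 cm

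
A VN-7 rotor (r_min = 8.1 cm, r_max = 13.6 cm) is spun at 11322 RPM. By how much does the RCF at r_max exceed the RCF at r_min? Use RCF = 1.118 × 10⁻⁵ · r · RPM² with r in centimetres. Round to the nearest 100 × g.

RCF_max = 1.118 × 10⁻⁵ × 13.6 × (11322)² = 1.118 × 10⁻⁵ × 13.6 × 128,187,684 ≈ 19,490.7 × g
RCF_min = 1.118 × 10⁻⁵ × 8.1 × (11322)² = 1.118 × 10⁻⁵ × 8.1 × 128,187,684 ≈ 11,608.4 × g
ΔRCF = 19,490.7 − 11,608.4 = 7,882.3

7900 × g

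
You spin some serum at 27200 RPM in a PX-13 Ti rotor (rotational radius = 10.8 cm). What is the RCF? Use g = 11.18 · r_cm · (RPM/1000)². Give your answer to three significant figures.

89300 x g

RCF = 11.18 × r × (N/1000)²
RCF = 11.18 × 10.8 × (27.2)² = 11.18 × 10.8 × 739.84 ≈ 89,331.2 × g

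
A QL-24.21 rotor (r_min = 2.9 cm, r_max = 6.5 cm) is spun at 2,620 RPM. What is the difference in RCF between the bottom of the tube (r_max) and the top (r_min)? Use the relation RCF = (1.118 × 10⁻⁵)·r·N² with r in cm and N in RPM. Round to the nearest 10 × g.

≈ 280 ×g

RCF_max = 1.118 × 10⁻⁵ × 6.5 × (2620)² = 1.118 × 10⁻⁵ × 6.5 × 6,864,400 ≈ 498.8 × g
RCF_min = 1.118 × 10⁻⁵ × 2.9 × (2620)² = 1.118 × 10⁻⁵ × 2.9 × 6,864,400 ≈ 222.6 × g
ΔRCF = 498.8 − 222.6 = 276.2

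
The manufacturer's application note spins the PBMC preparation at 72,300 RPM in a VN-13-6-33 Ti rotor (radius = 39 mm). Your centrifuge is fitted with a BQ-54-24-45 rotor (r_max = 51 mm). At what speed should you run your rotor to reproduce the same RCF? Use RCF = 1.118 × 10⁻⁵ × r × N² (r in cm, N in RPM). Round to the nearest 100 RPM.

Original rotor: r = 39 mm = 3.9 cm
RCF_original = 1.118 × 10⁻⁵ × 3.9 × (72300)² = 1.118 × 10⁻⁵ × 3.9 × 5,227,290,000 ≈ 227,920.3 × g
Your rotor: r = 51 mm = 5.1 cm
227,920.3 = 1.118 × 10⁻⁵ × 5.1 × N²
N² = 227,920.3 / (5.7018 × 10⁻⁵) = 3,997,339,437
N ≈ √3,997,339,437 ≈ 63,224.5

≈ 63200 RPM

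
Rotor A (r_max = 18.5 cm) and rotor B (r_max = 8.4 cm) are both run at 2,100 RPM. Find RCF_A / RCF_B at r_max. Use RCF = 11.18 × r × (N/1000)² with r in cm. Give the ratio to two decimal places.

At fixed N, RCF ∝ r, so RCF_A/RCF_B = r_A/r_B = 18.5 / 8.4 = 2.2024.

2.20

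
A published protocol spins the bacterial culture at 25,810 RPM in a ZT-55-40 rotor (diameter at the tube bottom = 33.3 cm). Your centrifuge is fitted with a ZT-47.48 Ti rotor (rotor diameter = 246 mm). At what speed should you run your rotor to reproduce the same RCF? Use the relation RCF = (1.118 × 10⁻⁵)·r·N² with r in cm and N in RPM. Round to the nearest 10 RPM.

≈ 30030 RPM

Original rotor: r = 33.3 / 2 = 16.65 cm
RCF_original = 1.118 × 10⁻⁵ × 16.65 × (25810)² = 1.118 × 10⁻⁵ × 16.65 × 666,156,100 ≈ 124,003 × g
Your rotor: r = 246 mm / 2 = 123 mm = 12.3 cm
124,003 = 1.118 × 10⁻⁵ × 12.3 × N²
N² = 124,003 / (13.7514 × 10⁻⁵) = 901,748,186
N ≈ √901,748,186 ≈ 30,029.1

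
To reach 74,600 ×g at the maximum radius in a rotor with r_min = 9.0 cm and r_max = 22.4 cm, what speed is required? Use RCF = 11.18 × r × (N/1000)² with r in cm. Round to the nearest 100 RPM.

17300 RPM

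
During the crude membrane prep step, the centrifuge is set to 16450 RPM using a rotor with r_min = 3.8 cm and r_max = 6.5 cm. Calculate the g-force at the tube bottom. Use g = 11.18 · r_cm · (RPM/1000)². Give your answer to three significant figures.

RCF ≈ 19700 g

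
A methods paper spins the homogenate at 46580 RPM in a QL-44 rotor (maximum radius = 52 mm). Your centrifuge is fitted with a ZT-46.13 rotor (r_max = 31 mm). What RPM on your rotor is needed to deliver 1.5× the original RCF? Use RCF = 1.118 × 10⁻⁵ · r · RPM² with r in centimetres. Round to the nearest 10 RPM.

Original rotor: r = 52 mm = 5.2 cm
RCF_original = 1.118 × 10⁻⁵ × 5.2 × (46580)² = 1.118 × 10⁻⁵ × 5.2 × 2,169,696,400 ≈ 126,137.5 × g
Target RCF = 1.5 × 126,137.5 ≈ 189,206.2 × g
Your rotor: r = 31 mm = 3.1 cm
189,206.2 = 1.118 × 10⁻⁵ × 3.1 × N²
N² = 189,206.2 / (3.4658 × 10⁻⁵) = 5,459,235,963
N ≈ √5,459,235,963 ≈ 73,886.6

≈ 73890 RPM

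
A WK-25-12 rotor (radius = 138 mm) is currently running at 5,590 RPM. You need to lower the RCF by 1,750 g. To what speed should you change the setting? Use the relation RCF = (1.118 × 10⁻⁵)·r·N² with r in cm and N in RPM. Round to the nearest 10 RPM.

r = 138 mm = 13.8 cm
Current RCF = 1.118 × 10⁻⁵ × 13.8 × (5590)² = 1.118 × 10⁻⁵ × 13.8 × 31,248,100 ≈ 4,821.1 × g
Target RCF = 4,821.1 − 1,750 = 3,071.1 × g
N² = 3,071.1 / (15.4284 × 10⁻⁵) = 19,905,499
N ≈ √19,905,499 ≈ 4,461.6

N₂ ≈ 4460 RPM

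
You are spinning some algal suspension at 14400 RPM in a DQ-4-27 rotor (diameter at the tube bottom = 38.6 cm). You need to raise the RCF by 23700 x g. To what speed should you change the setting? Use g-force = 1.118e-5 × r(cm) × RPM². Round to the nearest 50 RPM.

r = 38.6 / 2 = 19.3 cm
Current RCF = 1.118 × 10⁻⁵ × 19.3 × (14400)² = 1.118 × 10⁻⁵ × 19.3 × 207,360,000 ≈ 44,742.9 × g
Target RCF = 44,742.9 + 23,700 = 68,442.9 × g
N² = 68,442.9 / (21.5774 × 10⁻⁵) = 317,197,160
N ≈ √317,197,160 ≈ 17,810.0

17800 RPM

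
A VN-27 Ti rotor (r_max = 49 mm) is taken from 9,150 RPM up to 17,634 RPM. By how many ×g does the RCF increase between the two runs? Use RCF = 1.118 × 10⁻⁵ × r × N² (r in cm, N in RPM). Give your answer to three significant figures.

12400 ×g

r = 49 mm = 4.9 cm
RCF₁ = 1.118 × 10⁻⁵ × 4.9 × (9150)² = 1.118 × 10⁻⁵ × 4.9 × 83,722,500 ≈ 4,586.5 × g
RCF₂ = 1.118 × 10⁻⁵ × 4.9 × (17634)² = 1.118 × 10⁻⁵ × 4.9 × 310,957,956 ≈ 17,034.9 × g
Increase = 17,034.9 − 4,586.5 = 12,448.4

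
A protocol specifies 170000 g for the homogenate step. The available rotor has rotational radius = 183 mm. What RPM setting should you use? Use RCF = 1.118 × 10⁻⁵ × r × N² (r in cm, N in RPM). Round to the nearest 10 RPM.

N ≈ 28830 RPM

r = 183 mm = 18.3 cm
RCF = 1.118 × 10⁻⁵ × r × N²
170,000 = 1.118 × 10⁻⁵ × 18.3 × N²
N² = 170,000 / (20.4594 × 10⁻⁵) = 830,913,908
N ≈ √830,913,908 ≈ 28,825.6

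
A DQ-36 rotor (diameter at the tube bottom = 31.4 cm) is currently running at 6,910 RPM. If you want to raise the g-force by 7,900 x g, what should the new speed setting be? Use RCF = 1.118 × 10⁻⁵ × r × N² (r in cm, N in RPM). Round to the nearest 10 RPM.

9630 RPM

r = 31.4 / 2 = 15.7 cm
Current RCF = 1.118 × 10⁻⁵ × 15.7 × (6910)² = 1.118 × 10⁻⁵ × 15.7 × 47,748,100 ≈ 8,381 × g
Target RCF = 8,381 + 7,900 = 16,281 × g
N² = 16,281 / (17.5526 × 10⁻⁵) = 92,755,489
N ≈ √92,755,489 ≈ 9,631.0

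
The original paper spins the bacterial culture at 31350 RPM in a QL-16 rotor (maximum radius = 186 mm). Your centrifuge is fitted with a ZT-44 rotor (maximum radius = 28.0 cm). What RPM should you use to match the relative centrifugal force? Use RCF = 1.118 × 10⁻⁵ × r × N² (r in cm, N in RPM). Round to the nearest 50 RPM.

≈ 25550 RPM

Original rotor: r = 186 mm = 18.6 cm
RCF_original = 1.118 × 10⁻⁵ × 18.6 × (31350)² = 1.118 × 10⁻⁵ × 18.6 × 982,822,500 ≈ 204,376 × g
204,376 = 1.118 × 10⁻⁵ × 28 × N²
N² = 204,376 / (31.304 × 10⁻⁵) = 652,875,032
N ≈ √652,875,032 ≈ 25,551.4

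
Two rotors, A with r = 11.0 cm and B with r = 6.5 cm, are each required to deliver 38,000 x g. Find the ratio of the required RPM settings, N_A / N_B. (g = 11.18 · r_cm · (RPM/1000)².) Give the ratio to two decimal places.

At fixed RCF, N ∝ 1/√r, so N_A/N_B = √(r_B/r_A) = √(6.5/11.0) = √0.590909 = 0.7687.

0.77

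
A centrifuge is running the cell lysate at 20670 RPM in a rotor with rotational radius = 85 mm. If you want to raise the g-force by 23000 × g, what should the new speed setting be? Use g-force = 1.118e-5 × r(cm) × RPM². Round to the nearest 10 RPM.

N₂ ≈ 25870 RPM

r = 85 mm = 8.5 cm
Current RCF = 1.118 × 10⁻⁵ × 8.5 × (20670)² = 1.118 × 10⁻⁵ × 8.5 × 427,248,900 ≈ 40,601.5 × g
Target RCF = 40,601.5 + 23,000 = 63,601.5 × g
N² = 63,601.5 / (9.503 × 10⁻⁵) = 669,278,123
N ≈ √669,278,123 ≈ 25,870.4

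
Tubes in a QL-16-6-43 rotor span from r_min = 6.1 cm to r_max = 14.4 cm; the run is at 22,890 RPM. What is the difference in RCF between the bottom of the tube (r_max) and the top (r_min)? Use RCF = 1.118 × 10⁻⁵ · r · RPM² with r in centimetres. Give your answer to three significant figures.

ΔRCF ≈ 48600 x g

ΔRCF = 1.118 × 10⁻⁵ × (r_max − r_min) × N² = 1.118 × 10⁻⁵ × 8.3 × 523,952,100 ≈ 48,619.6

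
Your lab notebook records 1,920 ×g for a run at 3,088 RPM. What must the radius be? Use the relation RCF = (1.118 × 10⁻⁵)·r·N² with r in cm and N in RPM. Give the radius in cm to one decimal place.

≈ 18.0 cm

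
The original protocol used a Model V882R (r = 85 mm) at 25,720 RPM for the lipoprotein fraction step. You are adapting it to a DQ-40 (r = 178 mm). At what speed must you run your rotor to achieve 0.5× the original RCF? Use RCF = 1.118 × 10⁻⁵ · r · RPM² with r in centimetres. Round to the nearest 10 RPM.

Original rotor: r = 85 mm = 8.5 cm
RCF_original = 1.118 × 10⁻⁵ × 8.5 × (25720)² = 1.118 × 10⁻⁵ × 8.5 × 661,518,400 ≈ 62,864.1 × g
Target RCF = 0.5 × 62,864.1 ≈ 31,432 × g
Your rotor: r = 178 mm = 17.8 cm
31,432 = 1.118 × 10⁻⁵ × 17.8 × N²
N² = 31,432 / (19.9004 × 10⁻⁵) = 157,946,574
N ≈ √157,946,574 ≈ 12,567.7

12570 RPM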